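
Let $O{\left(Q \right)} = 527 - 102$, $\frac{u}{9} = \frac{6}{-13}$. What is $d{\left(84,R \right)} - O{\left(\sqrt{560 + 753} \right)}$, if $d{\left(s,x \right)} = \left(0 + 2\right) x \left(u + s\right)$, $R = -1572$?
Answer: $- \frac{3268997}{13} \approx -2.5146 \cdot 10^{5}$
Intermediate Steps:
$u = - \frac{54}{13}$ ($u = 9 \frac{6}{-13} = 9 \cdot 6 \left(- \frac{1}{13}\right) = 9 \left(- \frac{6}{13}\right) = - \frac{54}{13} \approx -4.1538$)
$O{\left(Q \right)} = 425$ ($O{\left(Q \right)} = 527 - 102 = 425$)
$d{\left(s,x \right)} = 2 x \left(- \frac{54}{13} + s\right)$ ($d{\left(s,x \right)} = \left(0 + 2\right) x \left(- \frac{54}{13} + s\right) = 2 x \left(- \frac{54}{13} + s\right)$)
$d{\left(84,R \right)} - O{\left(\sqrt{560 + 753} \right)} = \frac{2}{13} \left(-1572\right) \left(-54 + 13 \cdot 84\right) - 425 = \frac{2}{13} \left(-1572\right) \left(-54 + 1092\right) - 425 = \frac{2}{13} \left(-1572\right) 1038 - 425 = - \frac{3263472}{13} - 425 = - \frac{3268997}{13}$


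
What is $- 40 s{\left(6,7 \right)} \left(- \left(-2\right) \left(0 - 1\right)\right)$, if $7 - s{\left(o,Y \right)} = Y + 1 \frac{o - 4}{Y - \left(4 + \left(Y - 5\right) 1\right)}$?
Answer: $-160$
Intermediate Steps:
$s{\left(o,Y \right)} = 11 - Y - o$ ($s{\left(o,Y \right)} = 7 - \left(Y + 1 \frac{o - 4}{Y - \left(4 + \left(Y - 5\right) 1\right)}\right) = 7 - \left(Y + 1 \frac{-4 + o}{Y - \left(4 + \left(-5 + Y\right) 1\right)}\right) = 7 - \left(Y + 1 \frac{-4 + o}{Y - \left(-1 + Y\right)}\right) = 7 - \left(Y + 1 \frac{-4 + o}{1}\right) = 7 - \left(Y + 1 \left(-4 + o\right) 1\right) = 7 - \left(Y + 1 \left(-4 + o\right)\right) = 7 - \left(Y + \left(-4 + o\right)\right) = 7 - \left(-4 + Y + o\right) = 11 - Y - o$)
$- 40 s{\left(6,7 \right)} \left(- \left(-2\right) \left(0 - 1\right)\right) = - 40 \left(11 - 7 - 6\right) \left(- \left(-2\right) \left(0 - 1\right)\right) = - 40 \left(11 - 7 - 6\right) \left(- \left(-2\right) \left(-1\right)\right) = \left(-40\right) \left(-2\right) \left(\left(-1\right) 2\right) = 80 \left(-2\right) = -160$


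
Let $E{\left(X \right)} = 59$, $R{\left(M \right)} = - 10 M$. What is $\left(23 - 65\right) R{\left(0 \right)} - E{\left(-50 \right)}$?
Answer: $-59$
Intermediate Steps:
$\left(23 - 65\right) R{\left(0 \right)} - E{\left(-50 \right)} = \left(23 - 65\right) \left(\left(-10\right) 0\right) - 59 = \left(23 - 65\right) 0 - 59 = \left(-42\right) 0 - 59 = 0 - 59 = -59$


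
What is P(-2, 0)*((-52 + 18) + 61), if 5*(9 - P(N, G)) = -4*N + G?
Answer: 999/5 ≈ 199.80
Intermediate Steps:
P(N, G) = 9 - G/5 + 4*N/5 (P(N, G) = 9 - (-4*N + G)/5 = 9 - (G - 4*N)/5 = 9 + (-G/5 + 4*N/5) = 9 - G/5 + 4*N/5)
P(-2, 0)*((-52 + 18) + 61) = (9 - ⅕*0 + (⅘)*(-2))*((-52 + 18) + 61) = (9 + 0 - 8/5)*(-34 + 61) = (37/5)*27 = 999/5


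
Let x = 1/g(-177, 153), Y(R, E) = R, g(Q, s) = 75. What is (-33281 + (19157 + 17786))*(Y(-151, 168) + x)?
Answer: -41468488/75 ≈ -5.5291e+5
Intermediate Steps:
x = 1/75 ≈ 0.013333
(-33281 + (19157 + 17786))*(Y(-151, 168) + x) = (-33281 + (19157 + 17786))*(-151 + 1/75) = (-33281 + 36943)*(-11324/75) = 3662*(-11324/75) = -41468488/75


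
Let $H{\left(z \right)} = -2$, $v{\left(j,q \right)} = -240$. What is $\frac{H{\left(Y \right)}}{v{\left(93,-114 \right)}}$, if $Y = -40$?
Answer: $\frac{1}{120} \approx 0.0083333$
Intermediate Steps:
$\frac{H{\left(Y \right)}}{v{\left(93,-114 \right)}} = - \frac{2}{-240} = \left(-2\right) \left(- \frac{1}{240}\right) = \frac{1}{120}$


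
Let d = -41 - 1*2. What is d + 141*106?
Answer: 14903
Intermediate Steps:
d = -43 (d = -41 - 2 = -43)
d + 141*106 = -43 + 141*106 = -43 + 14946 = 14903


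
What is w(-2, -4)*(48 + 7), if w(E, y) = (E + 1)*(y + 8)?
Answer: -220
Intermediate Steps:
w(E, y) = (1 + E)*(8 + y)
w(-2, -4)*(48 + 7) = (8 - 4 + 8*(-2) - 2*(-4))*(48 + 7) = (8 - 4 - 16 + 8)*55 = -4*55 = -220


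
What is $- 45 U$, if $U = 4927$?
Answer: $-221715$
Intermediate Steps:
$- 45 U = \left(-45\right) 4927 = -221715$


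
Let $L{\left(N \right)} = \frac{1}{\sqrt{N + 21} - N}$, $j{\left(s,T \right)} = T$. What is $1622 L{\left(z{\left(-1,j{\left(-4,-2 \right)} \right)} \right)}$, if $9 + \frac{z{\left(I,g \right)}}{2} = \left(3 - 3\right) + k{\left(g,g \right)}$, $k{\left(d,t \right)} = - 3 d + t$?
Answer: $\frac{16220}{89} - \frac{1622 \sqrt{11}}{89} \approx 121.8$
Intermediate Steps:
$k{\left(d,t \right)} = t - 3 d$
$z{\left(I,g \right)} = -18 - 4 g$ ($z{\left(I,g \right)} = -18 + 2 \left(\left(3 - 3\right) + \left(g - 3 g\right)\right) = -18 + 2 \left(0 - 2 g\right) = -18 + 2 \left(- 2 g\right) = -18 - 4 g$)
$L{\left(N \right)} = \frac{1}{\sqrt{21 + N} - N}$
$1622 L{\left(z{\left(-1,j{\left(-4,-2 \right)} \right)} \right)} = 1622 \left(- \frac{1}{\left(-18 - -8\right) - \sqrt{21 - 10}}\right) = 1622 \left(- \frac{1}{\left(-18 + 8\right) - \sqrt{21 + \left(-18 + 8\right)}}\right) = 1622 \left(- \frac{1}{-10 - \sqrt{21 - 10}}\right) = 1622 \left(- \frac{1}{-10 - \sqrt{11}}\right) = - \frac{1622}{-10 - \sqrt{11}}$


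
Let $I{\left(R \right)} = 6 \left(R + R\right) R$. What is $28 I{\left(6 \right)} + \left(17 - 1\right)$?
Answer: $12112$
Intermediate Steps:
$I{\left(R \right)} = 12 R^{2}$ ($I{\left(R \right)} = 6 \cdot 2 R R = 12 R R = 12 R^{2}$)
$28 I{\left(6 \right)} + \left(17 - 1\right) = 28 \cdot 12 \cdot 6^{2} + \left(17 - 1\right) = 28 \cdot 12 \cdot 36 + \left(17 - 1\right) = 28 \cdot 432 + 16 = 12096 + 16 = 12112$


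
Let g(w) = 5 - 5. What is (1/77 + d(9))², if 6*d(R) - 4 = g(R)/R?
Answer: 24649/53361 ≈ 0.46193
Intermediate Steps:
g(w) = 0
d(R) = ⅔ (d(R) = ⅔ + (0/R)/6 = ⅔ + (⅙)*0 = ⅔ + 0 = ⅔)
(1/77 + d(9))² = (1/77 + ⅔)² = (157/231)² = 24649/53361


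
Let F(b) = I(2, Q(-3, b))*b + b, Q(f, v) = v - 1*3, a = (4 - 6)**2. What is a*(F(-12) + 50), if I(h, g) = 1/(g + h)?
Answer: 2024/13 ≈ 155.69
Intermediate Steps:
a = 4 (a = (-2)**2 = 4)
Q(f, v) = -3 + v (Q(f, v) = v - 3 = -3 + v)
F(b) = b + b/(-1 + b) (F(b) = b/((-3 + b) + 2) + b = b/(-1 + b) + b = b + b/(-1 + b))
a*(F(-12) + 50) = 4*((-12)**2/(-1 - 12) + 50) = 4*(144/(-13) + 50) = 4*(144*(-1/13) + 50) = 4*(-144/13 + 50) = 4*(506/13) = 2024/13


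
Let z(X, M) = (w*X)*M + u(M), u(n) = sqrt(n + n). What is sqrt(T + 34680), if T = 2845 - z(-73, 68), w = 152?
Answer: sqrt(792053 - 2*sqrt(34)) ≈ 889.97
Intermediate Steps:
u(n) = sqrt(2)*sqrt(n) (u(n) = sqrt(2*n) = sqrt(2)*sqrt(n))
z(X, M) = sqrt(2)*sqrt(M) + 152*M*X (z(X, M) = (152*X)*M + sqrt(2)*sqrt(M) = 152*M*X + sqrt(2)*sqrt(M) = sqrt(2)*sqrt(M) + 152*M*X)
T = 757373 - 2*sqrt(34) (T = 2845 - (sqrt(2)*sqrt(68) + 152*68*(-73)) = 2845 - (sqrt(2)*(2*sqrt(17)) - 754528) = 2845 - (2*sqrt(34) - 754528) = 2845 - (-754528 + 2*sqrt(34)) = 2845 + (754528 - 2*sqrt(34)) = 757373 - 2*sqrt(34) ≈ 7.5736e+5)
sqrt(T + 34680) = sqrt((757373 - 2*sqrt(34)) + 34680) = sqrt(792053 - 2*sqrt(34))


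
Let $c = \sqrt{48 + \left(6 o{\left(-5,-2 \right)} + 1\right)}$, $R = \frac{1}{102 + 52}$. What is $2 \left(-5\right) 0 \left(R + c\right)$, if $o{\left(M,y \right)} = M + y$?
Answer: $0$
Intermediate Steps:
$R = \frac{1}{154} \approx 0.0064935$
$c = \sqrt{7}$ ($c = \sqrt{48 + \left(6 \left(-5 - 2\right) + 1\right)} = \sqrt{48 + \left(6 \left(-7\right) + 1\right)} = \sqrt{48 + \left(-42 + 1\right)} = \sqrt{48 - 41} = \sqrt{7} \approx 2.6458$)
$2 \left(-5\right) 0 \left(R + c\right) = 2 \left(-5\right) 0 \left(\frac{1}{154} + \sqrt{7}\right) = \left(-10\right) 0 \left(\frac{1}{154} + \sqrt{7}\right) = 0 \left(\frac{1}{154} + \sqrt{7}\right) = 0$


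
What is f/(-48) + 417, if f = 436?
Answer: 4895/12 ≈ 407.92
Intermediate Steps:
f/(-48) + 417 = 436/(-48) + 417 = 436*(-1/48) + 417 = -109/12 + 417 = 4895/12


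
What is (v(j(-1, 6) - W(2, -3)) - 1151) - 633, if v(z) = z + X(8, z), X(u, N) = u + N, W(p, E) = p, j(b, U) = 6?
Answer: -1768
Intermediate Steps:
X(u, N) = N + u
v(z) = 8 + 2*z (v(z) = z + (z + 8) = z + (8 + z) = 8 + 2*z)
(v(j(-1, 6) - W(2, -3)) - 1151) - 633 = ((8 + 2*(6 - 1*2)) - 1151) - 633 = ((8 + 2*(6 - 2)) - 1151) - 633 = ((8 + 2*4) - 1151) - 633 = ((8 + 8) - 1151) - 633 = (16 - 1151) - 633 = -1135 - 633 = -1768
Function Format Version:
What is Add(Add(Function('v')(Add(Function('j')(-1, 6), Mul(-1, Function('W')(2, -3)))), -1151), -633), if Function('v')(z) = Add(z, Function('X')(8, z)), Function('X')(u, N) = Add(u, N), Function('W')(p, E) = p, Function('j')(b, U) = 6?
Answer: -1768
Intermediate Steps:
Function('X')(u, N) = Add(N, u)
Function('v')(z) = Add(8, Mul(2, z)) (Function('v')(z) = Add(z, Add(z, 8)) = Add(z, Add(8, z)) = Add(8, Mul(2, z)))
Add(Add(Function('v')(Add(Function('j')(-1, 6), Mul(-1, Function('W')(2, -3)))), -1151), -633) = Add(Add(Add(8, Mul(2, Add(6, Mul(-1, 2)))), -1151), -633) = Add(Add(Add(8, Mul(2, Add(6, -2))), -1151), -633) = Add(Add(Add(8, Mul(2, 4)), -1151), -633) = Add(Add(Add(8, 8), -1151), -633) = Add(Add(16, -1151), -633) = Add(-1135, -633) = -1768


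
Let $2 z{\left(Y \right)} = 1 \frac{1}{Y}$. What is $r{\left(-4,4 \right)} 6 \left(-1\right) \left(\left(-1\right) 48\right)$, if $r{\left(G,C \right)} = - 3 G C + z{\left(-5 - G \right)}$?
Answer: $13680$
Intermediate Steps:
$z{\left(Y \right)} = \frac{1}{2 Y}$ ($z{\left(Y \right)} = \frac{1 \frac{1}{Y}}{2} = \frac{1}{2 Y}$)
$r{\left(G,C \right)} = \frac{1}{2 \left(-5 - G\right)} - 3 C G$ ($r{\left(G,C \right)} = - 3 G C + \frac{1}{2 \left(-5 - G\right)} = - 3 C G + \frac{1}{2 \left(-5 - G\right)} = \frac{1}{2 \left(-5 - G\right)} - 3 C G$)
$r{\left(-4,4 \right)} 6 \left(-1\right) \left(\left(-1\right) 48\right) = \frac{-1 - 24 \left(-4\right) \left(5 - 4\right)}{2 \left(5 - 4\right)} 6 \left(-1\right) \left(\left(-1\right) 48\right) = \frac{-1 - 24 \left(-4\right) 1}{2 \cdot 1} \cdot 6 \left(-1\right) \left(-48\right) = \frac{1}{2} \cdot 1 \left(-1 + 96\right) 6 \left(-1\right) \left(-48\right) = \frac{1}{2} \cdot 1 \cdot 95 \cdot 6 \left(-1\right) \left(-48\right) = \frac{95}{2} \cdot 6 \left(-1\right) \left(-48\right) = 285 \left(-1\right) \left(-48\right) = \left(-285\right) \left(-48\right) = 13680$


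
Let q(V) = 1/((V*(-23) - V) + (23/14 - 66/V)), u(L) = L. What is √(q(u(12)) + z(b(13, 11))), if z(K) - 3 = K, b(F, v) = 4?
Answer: √3244738/681 ≈ 2.6451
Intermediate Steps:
z(K) = 3 + K
q(V) = 1/(23/14 - 66/V - 24*V) (q(V) = 1/((-23*V - V) + (23*(1/14) - 66/V)) = 1/(-24*V + (23/14 - 66/V)) = 1/(23/14 - 66/V - 24*V))
√(q(u(12)) + z(b(13, 11))) = √(-14*12/(924 - 23*12 + 336*12²) + (3 + 4)) = √(-14*12/(924 - 276 + 336*144) + 7) = √(-14*12/(924 - 276 + 48384) + 7) = √(-14*12/49032 + 7) = √(-14*12*1/49032 + 7) = √(-7/2043 + 7) = √(14294/2043) = √3244738/681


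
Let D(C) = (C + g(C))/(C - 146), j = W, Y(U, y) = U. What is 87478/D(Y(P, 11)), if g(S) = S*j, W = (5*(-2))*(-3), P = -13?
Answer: 13909002/403 ≈ 34514.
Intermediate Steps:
W = 30 (W = -10*(-3) = 30)
j = 30
g(S) = 30*S (g(S) = S*30 = 30*S)
D(C) = 31*C/(-146 + C) (D(C) = (C + 30*C)/(C - 146) = (31*C)/(-146 + C) = 31*C/(-146 + C))
87478/D(Y(P, 11)) = 87478/((31*(-13)/(-146 - 13))) = 87478/((31*(-13)/(-159))) = 87478/((31*(-13)*(-1/159))) = 87478/(403/159) = 87478*(159/403) = 13909002/403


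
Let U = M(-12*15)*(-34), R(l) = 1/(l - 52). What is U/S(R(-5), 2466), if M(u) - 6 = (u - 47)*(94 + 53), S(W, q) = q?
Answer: 63019/137 ≈ 459.99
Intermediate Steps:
R(l) = 1/(-52 + l)
M(u) = -6903 + 147*u (M(u) = 6 + (u - 47)*(94 + 53) = 6 + (-47 + u)*147 = 6 + (-6909 + 147*u) = -6903 + 147*u)
U = 1134342 (U = (-6903 + 147*(-12*15))*(-34) = (-6903 + 147*(-180))*(-34) = (-6903 - 26460)*(-34) = -33363*(-34) = 1134342)
U/S(R(-5), 2466) = 1134342/2466 = 1134342*(1/2466) = 63019/137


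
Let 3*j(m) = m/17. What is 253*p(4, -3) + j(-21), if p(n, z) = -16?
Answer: -68823/17 ≈ -4048.4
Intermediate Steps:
j(m) = m/51 (j(m) = (m/17)/3 = m/51)
253*p(4, -3) + j(-21) = 253*(-16) + (1/51)*(-21) = -4048 - 7/17 = -68823/17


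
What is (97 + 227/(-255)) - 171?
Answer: -19097/255 ≈ -74.890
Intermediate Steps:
(97 + 227/(-255)) - 171 = (97 + 227*(-1/255)) - 171 = (97 - 227/255) - 171 = 24508/255 - 171 = -19097/255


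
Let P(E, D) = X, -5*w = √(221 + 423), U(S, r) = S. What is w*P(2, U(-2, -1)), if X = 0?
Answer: 0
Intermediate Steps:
w = -2*√161/5 (w = -√(221 + 423)/5 = -2*√161/5 ≈ -5.0754)
P(E, D) = 0
w*P(2, U(-2, -1)) = -2*√161/5*0 = 0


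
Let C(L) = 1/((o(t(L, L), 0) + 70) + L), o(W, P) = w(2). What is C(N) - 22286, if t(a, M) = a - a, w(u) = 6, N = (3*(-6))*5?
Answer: -312005/14 ≈ -22286.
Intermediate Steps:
N = -90 (N = -18*5 = -90)
t(a, M) = 0
o(W, P) = 6
C(L) = 1/(76 + L) (C(L) = 1/((6 + 70) + L) = 1/(76 + L))
C(N) - 22286 = 1/(76 - 90) - 22286 = 1/(-14) - 22286 = -1/14 - 22286 = -312005/14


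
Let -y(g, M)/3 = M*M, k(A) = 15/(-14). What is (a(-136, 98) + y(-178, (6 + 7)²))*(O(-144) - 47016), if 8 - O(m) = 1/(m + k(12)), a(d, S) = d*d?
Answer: 6414560172758/2031 ≈ 3.1583e+9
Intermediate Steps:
k(A) = -15/14 (k(A) = 15*(-1/14) = -15/14)
a(d, S) = d²
y(g, M) = -3*M² (y(g, M) = -3*M*M = -3*M²)
O(m) = 8 - 1/(-15/14 + m) (O(m) = 8 - 1/(m - 15/14) = 8 - 1/(-15/14 + m))
(a(-136, 98) + y(-178, (6 + 7)²))*(O(-144) - 47016) = ((-136)² - 3*(6 + 7)⁴)*(2*(-67 + 56*(-144))/(-15 + 14*(-144)) - 47016) = (18496 - 3*(13²)²)*(2*(-67 - 8064)/(-15 - 2016) - 47016) = (18496 - 3*169²)*(2*(-8131)/(-2031) - 47016) = (18496 - 3*28561)*(2*(-1/2031)*(-8131) - 47016) = (18496 - 85683)*(16262/2031 - 47016) = -67187*(-95473234/2031) = 6414560172758/2031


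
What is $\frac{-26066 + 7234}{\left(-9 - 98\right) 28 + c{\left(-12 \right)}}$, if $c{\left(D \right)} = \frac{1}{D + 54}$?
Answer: $\frac{790944}{125831} \approx 6.2858$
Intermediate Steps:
$c{\left(D \right)} = \frac{1}{54 + D}$
$\frac{-26066 + 7234}{\left(-9 - 98\right) 28 + c{\left(-12 \right)}} = \frac{-26066 + 7234}{\left(-9 - 98\right) 28 + \frac{1}{54 - 12}} = - \frac{18832}{\left(-107\right) 28 + \frac{1}{42}} = - \frac{18832}{-2996 + \frac{1}{42}} = - \frac{18832}{- \frac{125831}{42}} = \left(-18832\right) \left(- \frac{42}{125831}\right) = \frac{790944}{125831}$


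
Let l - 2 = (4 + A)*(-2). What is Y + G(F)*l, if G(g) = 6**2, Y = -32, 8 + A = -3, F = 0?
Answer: 544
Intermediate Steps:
A = -11 (A = -8 - 3 = -11)
l = 16 (l = 2 + (4 - 11)*(-2) = 2 - 7*(-2) = 2 + 14 = 16)
G(g) = 36
Y + G(F)*l = -32 + 36*16 = -32 + 576 = 544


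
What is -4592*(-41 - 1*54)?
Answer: 436240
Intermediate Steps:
-4592*(-41 - 1*54) = -4592*(-41 - 54) = -4592*(-95) = 436240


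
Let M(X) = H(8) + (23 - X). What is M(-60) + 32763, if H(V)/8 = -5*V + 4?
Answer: 32558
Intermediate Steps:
H(V) = 32 - 40*V (H(V) = 8*(-5*V + 4) = 8*(4 - 5*V) = 32 - 40*V)
M(X) = -265 - X (M(X) = (32 - 40*8) + (23 - X) = (32 - 320) + (23 - X) = -288 + (23 - X) = -265 - X)
M(-60) + 32763 = (-265 - 1*(-60)) + 32763 = (-265 + 60) + 32763 = -205 + 32763 = 32558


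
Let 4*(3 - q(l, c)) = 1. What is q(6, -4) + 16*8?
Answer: 523/4 ≈ 130.75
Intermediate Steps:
q(l, c) = 11/4 (q(l, c) = 3 - 1/4*1 = 3 - 1/4 = 11/4)
q(6, -4) + 16*8 = 11/4 + 16*8 = 11/4 + 128 = 523/4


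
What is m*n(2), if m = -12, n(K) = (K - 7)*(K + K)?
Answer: 240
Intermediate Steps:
n(K) = 2*K*(-7 + K) (n(K) = (-7 + K)*(2*K) = 2*K*(-7 + K))
m*n(2) = -24*2*(-7 + 2) = -24*2*(-5) = -12*(-20) = 240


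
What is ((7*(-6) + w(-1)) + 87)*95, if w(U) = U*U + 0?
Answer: 4370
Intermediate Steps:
w(U) = U**2 (w(U) = U**2 + 0 = U**2)
((7*(-6) + w(-1)) + 87)*95 = ((7*(-6) + (-1)**2) + 87)*95 = ((-42 + 1) + 87)*95 = (-41 + 87)*95 = 46*95 = 4370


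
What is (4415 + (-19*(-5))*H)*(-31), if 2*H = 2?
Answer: -139810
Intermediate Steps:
H = 1 (H = (1/2)*2 = 1)
(4415 + (-19*(-5))*H)*(-31) = (4415 - 19*(-5)*1)*(-31) = (4415 + 95*1)*(-31) = (4415 + 95)*(-31) = 4510*(-31) = -139810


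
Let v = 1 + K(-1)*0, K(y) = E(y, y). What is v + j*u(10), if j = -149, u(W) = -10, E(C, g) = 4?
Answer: 1491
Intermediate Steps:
K(y) = 4
v = 1 (v = 1 + 4*0 = 1 + 0 = 1)
v + j*u(10) = 1 - 149*(-10) = 1 + 1490 = 1491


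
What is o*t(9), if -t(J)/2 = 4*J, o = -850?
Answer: 61200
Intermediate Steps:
t(J) = -8*J
o*t(9) = -(-6800)*9 = -850*(-72) = 61200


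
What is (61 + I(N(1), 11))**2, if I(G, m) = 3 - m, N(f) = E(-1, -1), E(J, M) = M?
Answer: 2809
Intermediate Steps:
N(f) = -1
(61 + I(N(1), 11))**2 = (61 + (3 - 1*11))**2 = (61 + (3 - 11))**2 = (61 - 8)**2 = 53**2 = 2809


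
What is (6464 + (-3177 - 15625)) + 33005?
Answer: 20667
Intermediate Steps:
(6464 + (-3177 - 15625)) + 33005 = (6464 - 18802) + 33005 = -12338 + 33005 = 20667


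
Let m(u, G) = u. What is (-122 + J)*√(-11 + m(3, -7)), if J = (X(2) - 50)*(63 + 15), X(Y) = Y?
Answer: -7732*I*√2 ≈ -10935.0*I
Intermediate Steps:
J = -3744 (J = (2 - 50)*(63 + 15) = -48*78 = -3744)
(-122 + J)*√(-11 + m(3, -7)) = (-122 - 3744)*√(-11 + 3) = -7732*I*√2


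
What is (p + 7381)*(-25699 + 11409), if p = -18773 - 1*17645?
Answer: 414938730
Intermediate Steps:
p = -36418 (p = -18773 - 17645 = -36418)
(p + 7381)*(-25699 + 11409) = (-36418 + 7381)*(-25699 + 11409) = -29037*(-14290) = 414938730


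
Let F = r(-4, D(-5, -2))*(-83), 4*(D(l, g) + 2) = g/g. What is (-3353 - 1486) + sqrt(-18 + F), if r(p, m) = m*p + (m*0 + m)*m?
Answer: -4839 + I*sqrt(13651)/4 ≈ -4839.0 + 29.209*I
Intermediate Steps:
D(l, g) = -7/4 (D(l, g) = -2 + (g/g)/4 = -2 + (1/4)*1 = -2 + 1/4 = -7/4)
r(p, m) = m**2 + m*p (r(p, m) = m*p + (0 + m)*m = m*p + m*m = m*p + m**2 = m**2 + m*p)
F = -13363/16 (F = -7*(-7/4 - 4)/4*(-83) = -7/4*(-23/4)*(-83) = (161/16)*(-83) = -13363/16 ≈ -835.19)
(-3353 - 1486) + sqrt(-18 + F) = (-3353 - 1486) + sqrt(-18 - 13363/16) = -4839 + sqrt(-13651/16) = -4839 + I*sqrt(13651)/4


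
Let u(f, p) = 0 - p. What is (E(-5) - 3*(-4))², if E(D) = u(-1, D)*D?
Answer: 169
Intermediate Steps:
u(f, p) = -p
E(D) = -D² (E(D) = (-D)*D = -D²)
(E(-5) - 3*(-4))² = (-1*(-5)² - 3*(-4))² = (-1*25 + 12)² = (-25 + 12)² = (-13)² = 169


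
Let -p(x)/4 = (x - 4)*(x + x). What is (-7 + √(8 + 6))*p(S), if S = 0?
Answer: 0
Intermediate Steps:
p(x) = -8*x*(-4 + x) (p(x) = -4*(x - 4)*(x + x) = -4*(-4 + x)*2*x = -8*x*(-4 + x))
(-7 + √(8 + 6))*p(S) = (-7 + √(8 + 6))*(8*0*(4 - 1*0)) = (-7 + √14)*(8*0*(4 + 0)) = (-7 + √14)*(8*0*4) = (-7 + √14)*0 = 0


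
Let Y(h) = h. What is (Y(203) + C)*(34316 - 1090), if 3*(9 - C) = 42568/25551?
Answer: 31677801304/4509 ≈ 7.0255e+6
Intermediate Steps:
C = 38077/4509 (C = 9 - 42568/(3*25551) = 9 - 1/3*2504/1503 = 9 - 2504/4509 = 38077/4509 ≈ 8.4447)
(Y(203) + C)*(34316 - 1090) = (203 + 38077/4509)*(34316 - 1090) = (953404/4509)*33226 = 31677801304/4509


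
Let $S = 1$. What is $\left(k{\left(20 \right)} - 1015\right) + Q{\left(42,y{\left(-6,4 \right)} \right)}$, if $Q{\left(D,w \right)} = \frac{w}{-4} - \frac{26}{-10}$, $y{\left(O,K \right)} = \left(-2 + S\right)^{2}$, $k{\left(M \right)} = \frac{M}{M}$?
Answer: $- \frac{20233}{20} \approx -1011.7$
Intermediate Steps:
$k{\left(M \right)} = 1$
$y{\left(O,K \right)} = 1$ ($y{\left(O,K \right)} = \left(-2 + 1\right)^{2} = \left(-1\right)^{2} = 1$)
$Q{\left(D,w \right)} = \frac{13}{5} - \frac{w}{4}$ ($Q{\left(D,w \right)} = w \left(- \frac{1}{4}\right) - - \frac{13}{5} = - \frac{w}{4} + \frac{13}{5} = \frac{13}{5} - \frac{w}{4}$)
$\left(k{\left(20 \right)} - 1015\right) + Q{\left(42,y{\left(-6,4 \right)} \right)} = \left(1 - 1015\right) + \left(\frac{13}{5} - \frac{1}{4}\right) = -1014 + \left(\frac{13}{5} - \frac{1}{4}\right) = -1014 + \frac{47}{20} = - \frac{20233}{20}$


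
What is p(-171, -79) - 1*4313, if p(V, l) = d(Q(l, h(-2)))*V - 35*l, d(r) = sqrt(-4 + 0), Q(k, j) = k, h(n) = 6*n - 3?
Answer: -1548 - 342*I ≈ -1548.0 - 342.0*I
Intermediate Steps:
h(n) = -3 + 6*n
d(r) = 2*I (d(r) = sqrt(-4) = 2*I)
p(V, l) = -35*l + 2*I*V (p(V, l) = (2*I)*V - 35*l = 2*I*V - 35*l = -35*l + 2*I*V)
p(-171, -79) - 1*4313 = (-35*(-79) + 2*I*(-171)) - 1*4313 = (2765 - 342*I) - 4313 = -1548 - 342*I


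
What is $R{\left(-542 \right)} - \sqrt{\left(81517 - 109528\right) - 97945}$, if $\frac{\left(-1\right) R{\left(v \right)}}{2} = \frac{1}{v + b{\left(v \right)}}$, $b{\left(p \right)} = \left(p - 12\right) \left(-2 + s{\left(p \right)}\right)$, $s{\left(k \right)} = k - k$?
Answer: $- \frac{1}{283} - 2 i \sqrt{31489} \approx -0.0035336 - 354.9 i$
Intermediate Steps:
$s{\left(k \right)} = 0$
$b{\left(p \right)} = 24 - 2 p$ ($b{\left(p \right)} = \left(p - 12\right) \left(-2 + 0\right) = \left(-12 + p\right) \left(-2\right) = 24 - 2 p$)
$R{\left(v \right)} = - \frac{2}{24 - v}$ ($R{\left(v \right)} = - \frac{2}{v - \left(-24 + 2 v\right)} = - \frac{2}{24 - v}$)
$R{\left(-542 \right)} - \sqrt{\left(81517 - 109528\right) - 97945} = \frac{2}{-24 - 542} - \sqrt{\left(81517 - 109528\right) - 97945} = \frac{2}{-566} - \sqrt{\left(81517 - 109528\right) - 97945} = 2 \left(- \frac{1}{566}\right) - \sqrt{-28011 - 97945} = - \frac{1}{283} - \sqrt{-125956} = - \frac{1}{283} - 2 i \sqrt{31489}$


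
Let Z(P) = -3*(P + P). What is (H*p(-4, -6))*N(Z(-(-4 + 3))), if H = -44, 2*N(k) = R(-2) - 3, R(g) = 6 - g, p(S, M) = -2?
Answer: 220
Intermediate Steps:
Z(P) = -6*P
N(k) = 5/2 (N(k) = ((6 - 1*(-2)) - 3)/2 = ((6 + 2) - 3)/2 = (8 - 3)/2 = (1/2)*5 = 5/2)
(H*p(-4, -6))*N(Z(-(-4 + 3))) = -44*(-2)*(5/2) = 88*(5/2) = 220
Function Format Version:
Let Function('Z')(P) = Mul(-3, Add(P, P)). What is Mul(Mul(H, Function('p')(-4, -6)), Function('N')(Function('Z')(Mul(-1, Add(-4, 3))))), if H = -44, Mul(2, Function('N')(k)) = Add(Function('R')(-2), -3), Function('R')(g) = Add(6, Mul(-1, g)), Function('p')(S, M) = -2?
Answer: 220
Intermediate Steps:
Function('Z')(P) = Mul(-6, P) (Function('Z')(P) = Mul(-3, Mul(2, P)) = Mul(-6, P))
Function('N')(k) = Rational(5, 2) (Function('N')(k) = Mul(Rational(1, 2), Add(Add(6, Mul(-1, -2)), -3)) = Mul(Rational(1, 2), Add(Add(6, 2), -3)) = Mul(Rational(1, 2), Add(8, -3)) = Mul(Rational(1, 2), 5) = Rational(5, 2))
Mul(Mul(H, Function('p')(-4, -6)), Function('N')(Function('Z')(Mul(-1, Add(-4, 3))))) = Mul(Mul(-44, -2), Rational(5, 2)) = Mul(88, Rational(5, 2)) = 220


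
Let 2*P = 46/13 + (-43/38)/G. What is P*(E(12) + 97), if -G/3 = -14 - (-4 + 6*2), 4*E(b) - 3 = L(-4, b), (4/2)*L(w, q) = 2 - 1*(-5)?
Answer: 30194767/173888 ≈ 173.65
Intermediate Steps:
L(w, q) = 7/2 (L(w, q) = (2 - 1*(-5))/2 = (2 + 5)/2 = (1/2)*7 = 7/2)
E(b) = 13/8 (E(b) = 3/4 + (1/4)*(7/2) = 3/4 + 7/8 = 13/8)
G = 66 (G = -3*(-14 - (-4 + 6*2)) = -3*(-14 - (-4 + 12)) = -3*(-14 - 1*8) = -3*(-14 - 8) = -3*(-22) = 66)
P = 114809/65208 (P = (46/13 - 43/38/66)/2 = (46*(1/13) - 43*1/38*(1/66))/2 = (46/13 - 43/38*1/66)/2 = (46/13 - 43/2508)/2 = (1/2)*(114809/32604) = 114809/65208 ≈ 1.7607)
P*(E(12) + 97) = 114809*(13/8 + 97)/65208 = (114809/65208)*(789/8) = 30194767/173888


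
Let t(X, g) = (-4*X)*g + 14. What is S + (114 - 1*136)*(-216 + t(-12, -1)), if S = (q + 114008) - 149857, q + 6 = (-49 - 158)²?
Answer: 12494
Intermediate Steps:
q = 42843 (q = -6 + (-49 - 158)² = -6 + (-207)² = -6 + 42849 = 42843)
S = 6994 (S = (42843 + 114008) - 149857 = 156851 - 149857 = 6994)
t(X, g) = 14 - 4*X*g (t(X, g) = -4*X*g + 14 = 14 - 4*X*g)
S + (114 - 1*136)*(-216 + t(-12, -1)) = 6994 + (114 - 1*136)*(-216 + (14 - 4*(-12)*(-1))) = 6994 + (114 - 136)*(-216 + (14 - 48)) = 6994 - 22*(-216 - 34) = 6994 - 22*(-250) = 6994 + 5500 = 12494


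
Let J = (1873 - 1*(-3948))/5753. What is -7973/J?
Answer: -45868669/5821 ≈ -7879.9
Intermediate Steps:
J = 5821/5753 (J = (1873 + 3948)*(1/5753) = 5821*(1/5753) = 5821/5753 ≈ 1.0118)
-7973/J = -7973/5821/5753 = -7973*5753/5821 = -45868669/5821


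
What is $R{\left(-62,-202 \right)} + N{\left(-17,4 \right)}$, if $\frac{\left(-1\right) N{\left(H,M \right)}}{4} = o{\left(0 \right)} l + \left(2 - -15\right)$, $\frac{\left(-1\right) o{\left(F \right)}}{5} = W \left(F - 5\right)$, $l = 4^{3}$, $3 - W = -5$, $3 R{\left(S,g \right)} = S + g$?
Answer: $-51356$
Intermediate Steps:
$R{\left(S,g \right)} = \frac{S}{3} + \frac{g}{3}$ ($R{\left(S,g \right)} = \frac{S + g}{3} = \frac{S}{3} + \frac{g}{3}$)
$W = 8$ ($W = 3 - -5 = 3 + 5 = 8$)
$l = 64$
$o{\left(F \right)} = 200 - 40 F$ ($o{\left(F \right)} = - 5 \cdot 8 \left(F - 5\right) = - 5 \cdot 8 \left(-5 + F\right) = - 5 \left(-40 + 8 F\right) = 200 - 40 F$)
$N{\left(H,M \right)} = -51268$ ($N{\left(H,M \right)} = - 4 \left(\left(200 - 0\right) 64 + \left(2 - -15\right)\right) = - 4 \left(\left(200 + 0\right) 64 + \left(2 + 15\right)\right) = - 4 \left(200 \cdot 64 + 17\right) = - 4 \left(12800 + 17\right) = \left(-4\right) 12817 = -51268$)
$R{\left(-62,-202 \right)} + N{\left(-17,4 \right)} = \left(\frac{1}{3} \left(-62\right) + \frac{1}{3} \left(-202\right)\right) - 51268 = \left(- \frac{62}{3} - \frac{202}{3}\right) - 51268 = -88 - 51268 = -51356$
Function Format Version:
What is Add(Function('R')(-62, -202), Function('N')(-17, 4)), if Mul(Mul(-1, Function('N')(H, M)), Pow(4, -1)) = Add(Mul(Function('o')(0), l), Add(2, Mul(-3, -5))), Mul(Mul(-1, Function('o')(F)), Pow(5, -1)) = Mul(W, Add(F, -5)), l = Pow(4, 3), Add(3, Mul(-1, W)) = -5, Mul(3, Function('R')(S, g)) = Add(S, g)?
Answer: -51356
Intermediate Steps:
Function('R')(S, g) = Add(Mul(Rational(1, 3), S), Mul(Rational(1, 3), g)) (Function('R')(S, g) = Mul(Rational(1, 3), Add(S, g)) = Add(Mul(Rational(1, 3), S), Mul(Rational(1, 3), g)))
W = 8 (W = Add(3, Mul(-1, -5)) = Add(3, 5) = 8)
l = 64
Function('o')(F) = Add(200, Mul(-40, F)) (Function('o')(F) = Mul(-5, Mul(8, Add(F, -5))) = Mul(-5, Mul(8, Add(-5, F))) = Mul(-5, Add(-40, Mul(8, F))) = Add(200, Mul(-40, F)))
Function('N')(H, M) = -51268 (Function('N')(H, M) = Mul(-4, Add(Mul(Add(200, Mul(-40, 0)), 64), Add(2, Mul(-3, -5)))) = Mul(-4, Add(Mul(Add(200, 0), 64), Add(2, 15))) = Mul(-4, Add(Mul(200, 64), 17)) = Mul(-4, Add(12800, 17)) = Mul(-4, 12817) = -51268)
Add(Function('R')(-62, -202), Function('N')(-17, 4)) = Add(Add(Mul(Rational(1, 3), -62), Mul(Rational(1, 3), -202)), -51268) = Add(Add(Rational(-62, 3), Rational(-202, 3)), -51268) = Add(-88, -51268) = -51356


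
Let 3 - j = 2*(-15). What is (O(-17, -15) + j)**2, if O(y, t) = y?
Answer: 256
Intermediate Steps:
j = 33 (j = 3 - 2*(-15) = 3 - 1*(-30) = 3 + 30 = 33)
(O(-17, -15) + j)**2 = (-17 + 33)**2 = 16**2 = 256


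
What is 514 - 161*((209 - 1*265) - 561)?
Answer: 99851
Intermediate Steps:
514 - 161*((209 - 1*265) - 561) = 514 - 161*((209 - 265) - 561) = 514 - 161*(-56 - 561) = 514 - 161*(-617) = 514 + 99337 = 99851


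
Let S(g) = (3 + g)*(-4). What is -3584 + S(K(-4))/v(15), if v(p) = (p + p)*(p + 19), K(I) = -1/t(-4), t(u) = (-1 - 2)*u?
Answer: -2193415/612 ≈ -3584.0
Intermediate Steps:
t(u) = -3*u
K(I) = -1/12 (K(I) = -1/((-3*(-4))) = -1/12)
S(g) = -12 - 4*g
v(p) = 2*p*(19 + p) (v(p) = (2*p)*(19 + p) = 2*p*(19 + p))
-3584 + S(K(-4))/v(15) = -3584 + (-12 - 4*(-1/12))/((2*15*(19 + 15))) = -3584 + (-12 + 1/3)/((2*15*34)) = -3584 - 35/3/1020 = -3584 - 35/3*1/1020 = -3584 - 7/612 = -2193415/612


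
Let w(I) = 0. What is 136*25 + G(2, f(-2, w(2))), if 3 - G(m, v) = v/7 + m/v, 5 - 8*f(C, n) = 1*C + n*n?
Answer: 190433/56 ≈ 3400.6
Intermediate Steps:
f(C, n) = 5/8 - C/8 - n²/8 (f(C, n) = 5/8 - (1*C + n*n)/8 = 5/8 - (C + n²)/8 = 5/8 + (-C/8 - n²/8) = 5/8 - C/8 - n²/8)
G(m, v) = 3 - v/7 - m/v (G(m, v) = 3 - (v/7 + m/v) = 3 + (-v/7 - m/v) = 3 - v/7 - m/v)
136*25 + G(2, f(-2, w(2))) = 136*25 + (3 - (5/8 - ⅛*(-2) - ⅛*0²)/7 - 1*2/(5/8 - ⅛*(-2) - ⅛*0²)) = 3400 + (3 - (5/8 + ¼ - ⅛*0)/7 - 1*2/(5/8 + ¼ - ⅛*0)) = 3400 + (3 - (5/8 + ¼ + 0)/7 - 1*2/(5/8 + ¼ + 0)) = 3400 + (3 - ⅐*7/8 - 1*2/7/8) = 3400 + (3 - ⅛ - 1*2*8/7) = 3400 + (3 - ⅛ - 16/7) = 3400 + 33/56 = 190433/56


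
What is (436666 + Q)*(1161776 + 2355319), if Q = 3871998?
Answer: 15153980611080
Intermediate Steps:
(436666 + Q)*(1161776 + 2355319) = (436666 + 3871998)*(1161776 + 2355319) = 4308664*3517095 = 15153980611080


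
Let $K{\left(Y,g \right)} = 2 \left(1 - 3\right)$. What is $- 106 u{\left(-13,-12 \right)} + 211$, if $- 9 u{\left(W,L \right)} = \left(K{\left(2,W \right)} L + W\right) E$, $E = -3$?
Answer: $- \frac{3077}{3} \approx -1025.7$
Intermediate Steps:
$K{\left(Y,g \right)} = -4$ ($K{\left(Y,g \right)} = 2 \left(-2\right) = -4$)
$u{\left(W,L \right)} = - \frac{4 L}{3} + \frac{W}{3}$ ($u{\left(W,L \right)} = - \frac{\left(- 4 L + W\right) \left(-3\right)}{9} = - \frac{\left(W - 4 L\right) \left(-3\right)}{9} = - \frac{- 3 W + 12 L}{9} = - \frac{4 L}{3} + \frac{W}{3}$)
$- 106 u{\left(-13,-12 \right)} + 211 = - 106 \left(\left(- \frac{4}{3}\right) \left(-12\right) + \frac{1}{3} \left(-13\right)\right) + 211 = - 106 \left(16 - \frac{13}{3}\right) + 211 = \left(-106\right) \frac{35}{3} + 211 = - \frac{3710}{3} + 211 = - \frac{3077}{3}$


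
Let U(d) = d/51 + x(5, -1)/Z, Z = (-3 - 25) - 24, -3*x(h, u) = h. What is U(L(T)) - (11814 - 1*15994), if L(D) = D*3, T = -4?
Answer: 11084821/2652 ≈ 4179.8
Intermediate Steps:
x(h, u) = -h/3
Z = -52 (Z = -28 - 24 = -52)
L(D) = 3*D
U(d) = 5/156 + d/51 (U(d) = d/51 - 1/3*5/(-52) = d*(1/51) - 5/3*(-1/52) = d/51 + 5/156 = 5/156 + d/51)
U(L(T)) - (11814 - 1*15994) = (5/156 + (3*(-4))/51) - (11814 - 1*15994) = (5/156 + (1/51)*(-12)) - (11814 - 15994) = (5/156 - 4/17) - 1*(-4180) = -539/2652 + 4180 = 11084821/2652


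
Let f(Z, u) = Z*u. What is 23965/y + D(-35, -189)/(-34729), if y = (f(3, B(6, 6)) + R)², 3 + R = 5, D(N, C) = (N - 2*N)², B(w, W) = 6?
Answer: 166358097/2778320 ≈ 59.877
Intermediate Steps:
D(N, C) = N² (D(N, C) = (-N)² = N²)
R = 2 (R = -3 + 5 = 2)
y = 400 (y = (3*6 + 2)² = (18 + 2)² = 20² = 400)
23965/y + D(-35, -189)/(-34729) = 23965/400 + (-35)²/(-34729) = 23965*(1/400) + 1225*(-1/34729) = 4793/80 - 1225/34729 = 166358097/2778320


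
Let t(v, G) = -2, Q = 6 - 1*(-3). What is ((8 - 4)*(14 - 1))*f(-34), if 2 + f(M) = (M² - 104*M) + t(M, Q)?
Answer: 243776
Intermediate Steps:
Q = 9 (Q = 6 + 3 = 9)
f(M) = -4 + M² - 104*M (f(M) = -2 + ((M² - 104*M) - 2) = -2 + (-2 + M² - 104*M) = -4 + M² - 104*M)
((8 - 4)*(14 - 1))*f(-34) = ((8 - 4)*(14 - 1))*(-4 + (-34)² - 104*(-34)) = (4*13)*(-4 + 1156 + 3536) = 52*4688 = 243776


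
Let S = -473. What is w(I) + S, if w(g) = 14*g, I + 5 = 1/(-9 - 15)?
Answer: -6523/12 ≈ -543.58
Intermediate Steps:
I = -121/24 (I = -5 + 1/(-9 - 15) = -5 + 1/(-24) = -5 - 1/24 = -121/24 ≈ -5.0417)
w(I) + S = 14*(-121/24) - 473 = -847/12 - 473 = -6523/12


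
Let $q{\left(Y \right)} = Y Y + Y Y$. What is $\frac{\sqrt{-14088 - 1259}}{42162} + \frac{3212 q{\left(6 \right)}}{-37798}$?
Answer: $- \frac{115632}{18899} + \frac{i \sqrt{15347}}{42162} \approx -6.1184 + 0.0029383 i$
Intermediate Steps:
$q{\left(Y \right)} = 2 Y^{2}$ ($q{\left(Y \right)} = Y^{2} + Y^{2} = 2 Y^{2}$)
$\frac{\sqrt{-14088 - 1259}}{42162} + \frac{3212 q{\left(6 \right)}}{-37798} = \frac{\sqrt{-14088 - 1259}}{42162} + \frac{3212 \cdot 2 \cdot 6^{2}}{-37798} = \sqrt{-15347} \cdot \frac{1}{42162} + 3212 \cdot 2 \cdot 36 \left(- \frac{1}{37798}\right) = i \sqrt{15347} \cdot \frac{1}{42162} + 3212 \cdot 72 \left(- \frac{1}{37798}\right) = \frac{i \sqrt{15347}}{42162} + 231264 \left(- \frac{1}{37798}\right) = \frac{i \sqrt{15347}}{42162} - \frac{115632}{18899} = - \frac{115632}{18899} + \frac{i \sqrt{15347}}{42162}$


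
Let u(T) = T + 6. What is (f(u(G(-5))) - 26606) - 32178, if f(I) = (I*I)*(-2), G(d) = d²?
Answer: -60706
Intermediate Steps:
u(T) = 6 + T
f(I) = -2*I² (f(I) = I²*(-2) = -2*I²)
(f(u(G(-5))) - 26606) - 32178 = (-2*(6 + (-5)²)² - 26606) - 32178 = (-2*(6 + 25)² - 26606) - 32178 = (-2*31² - 26606) - 32178 = (-2*961 - 26606) - 32178 = (-1922 - 26606) - 32178 = -28528 - 32178 = -60706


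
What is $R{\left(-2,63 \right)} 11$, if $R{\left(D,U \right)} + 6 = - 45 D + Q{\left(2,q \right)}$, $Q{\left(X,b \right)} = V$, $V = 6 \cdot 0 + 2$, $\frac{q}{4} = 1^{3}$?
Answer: $946$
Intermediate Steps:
$q = 4$ ($q = 4 \cdot 1^{3} = 4 \cdot 1 = 4$)
$V = 2$ ($V = 0 + 2 = 2$)
$Q{\left(X,b \right)} = 2$
$R{\left(D,U \right)} = -4 - 45 D$ ($R{\left(D,U \right)} = -6 - \left(-2 + 45 D\right) = -4 - 45 D$)
$R{\left(-2,63 \right)} 11 = \left(-4 - -90\right) 11 = \left(-4 + 90\right) 11 = 86 \cdot 11 = 946$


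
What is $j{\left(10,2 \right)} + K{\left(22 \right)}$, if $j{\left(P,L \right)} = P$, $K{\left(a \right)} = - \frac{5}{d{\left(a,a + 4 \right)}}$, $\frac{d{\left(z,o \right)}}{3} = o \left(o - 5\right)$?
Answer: $\frac{16375}{1638} \approx 9.9969$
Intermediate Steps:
$d{\left(z,o \right)} = 3 o \left(-5 + o\right)$ ($d{\left(z,o \right)} = 3 o \left(o - 5\right) = 3 o \left(-5 + o\right)$)
$K{\left(a \right)} = - \frac{5}{3 \left(-1 + a\right) \left(4 + a\right)}$ ($K{\left(a \right)} = - \frac{5}{3 \left(a + 4\right) \left(-5 + \left(a + 4\right)\right)} = - \frac{5}{3 \left(4 + a\right) \left(-5 + \left(4 + a\right)\right)} = - \frac{5}{3 \left(4 + a\right) \left(-1 + a\right)} = - \frac{5}{3 \left(-1 + a\right) \left(4 + a\right)}$)
$j{\left(10,2 \right)} + K{\left(22 \right)} = 10 - \frac{5}{3 \left(-1 + 22\right) \left(4 + 22\right)} = 10 - \frac{5}{3 \cdot 21 \cdot 26} = 10 - \frac{5}{63} \cdot \frac{1}{26} = 10 - \frac{5}{1638} = \frac{16375}{1638}$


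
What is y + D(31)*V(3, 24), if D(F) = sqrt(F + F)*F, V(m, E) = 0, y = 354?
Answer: 354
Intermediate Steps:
D(F) = sqrt(2)*F**(3/2) (D(F) = sqrt(2*F)*F = (sqrt(2)*sqrt(F))*F = sqrt(2)*F**(3/2))
y + D(31)*V(3, 24) = 354 + (sqrt(2)*31**(3/2))*0 = 354 + (sqrt(2)*(31*sqrt(31)))*0 = 354 + (31*sqrt(62))*0 = 354 + 0 = 354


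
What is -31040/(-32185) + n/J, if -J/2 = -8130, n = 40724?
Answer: 90770617/26166405 ≈ 3.4690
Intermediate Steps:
J = 16260 (J = -2*(-8130) = 16260)
-31040/(-32185) + n/J = -31040/(-32185) + 40724/16260 = -31040*(-1/32185) + 40724*(1/16260) = 6208/6437 + 10181/4065 = 90770617/26166405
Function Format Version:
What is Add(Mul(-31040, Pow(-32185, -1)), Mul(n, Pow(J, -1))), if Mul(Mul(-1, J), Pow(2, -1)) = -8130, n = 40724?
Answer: Rational(90770617, 26166405) ≈ 3.4690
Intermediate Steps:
J = 16260 (J = Mul(-2, -8130) = 16260)
Add(Mul(-31040, Pow(-32185, -1)), Mul(n, Pow(J, -1))) = Add(Mul(-31040, Pow(-32185, -1)), Mul(40724, Pow(16260, -1))) = Add(Mul(-31040, Rational(-1, 32185)), Mul(40724, Rational(1, 16260))) = Add(Rational(6208, 6437), Rational(10181, 4065)) = Rational(90770617, 26166405)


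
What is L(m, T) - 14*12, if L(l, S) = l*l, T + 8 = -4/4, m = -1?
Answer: -167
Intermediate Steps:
T = -9 (T = -8 - 4/4 = -8 - 4*1/4 = -8 - 1 = -9)
L(l, S) = l**2
L(m, T) - 14*12 = (-1)**2 - 14*12 = 1 - 168 = -167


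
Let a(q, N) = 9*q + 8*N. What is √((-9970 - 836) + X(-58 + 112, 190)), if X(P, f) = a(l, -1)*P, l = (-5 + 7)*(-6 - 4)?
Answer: I*√20958 ≈ 144.77*I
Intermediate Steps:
l = -20 (l = 2*(-10) = -20)
a(q, N) = 8*N + 9*q
X(P, f) = -188*P (X(P, f) = (8*(-1) + 9*(-20))*P = (-8 - 180)*P = -188*P)
√((-9970 - 836) + X(-58 + 112, 190)) = √((-9970 - 836) - 188*(-58 + 112)) = √(-10806 - 188*54) = √(-10806 - 10152) = √(-20958) = I*√20958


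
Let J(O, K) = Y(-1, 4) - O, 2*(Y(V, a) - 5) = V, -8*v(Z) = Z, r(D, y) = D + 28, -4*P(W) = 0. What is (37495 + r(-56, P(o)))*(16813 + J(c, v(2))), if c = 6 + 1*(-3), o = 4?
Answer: 1259977743/2 ≈ 6.2999e+8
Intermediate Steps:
P(W) = 0 (P(W) = -¼*0 = 0)
r(D, y) = 28 + D
v(Z) = -Z/8
Y(V, a) = 5 + V/2
c = 3 (c = 6 - 3 = 3)
J(O, K) = 9/2 - O (J(O, K) = (5 + (½)*(-1)) - O = (5 - ½) - O = 9/2 - O)
(37495 + r(-56, P(o)))*(16813 + J(c, v(2))) = (37495 + (28 - 56))*(16813 + (9/2 - 1*3)) = (37495 - 28)*(16813 + (9/2 - 3)) = 37467*(16813 + 3/2) = 37467*(33629/2) = 1259977743/2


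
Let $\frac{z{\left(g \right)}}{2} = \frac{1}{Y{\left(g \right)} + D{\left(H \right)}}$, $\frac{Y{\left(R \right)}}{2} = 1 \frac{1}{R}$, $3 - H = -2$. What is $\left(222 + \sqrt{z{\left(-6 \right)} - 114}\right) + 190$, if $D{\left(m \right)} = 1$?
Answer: $412 + i \sqrt{111} \approx 412.0 + 10.536 i$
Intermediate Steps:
$H = 5$ ($H = 3 - -2 = 3 + 2 = 5$)
$Y{\left(R \right)} = \frac{2}{R}$ ($Y{\left(R \right)} = 2 \cdot 1 \frac{1}{R} = \frac{2}{R}$)
$z{\left(g \right)} = \frac{2}{1 + \frac{2}{g}}$ ($z{\left(g \right)} = \frac{2}{\frac{2}{g} + 1} = \frac{2}{1 + \frac{2}{g}}$)
$\left(222 + \sqrt{z{\left(-6 \right)} - 114}\right) + 190 = \left(222 + \sqrt{2 \left(-6\right) \frac{1}{2 - 6} - 114}\right) + 190 = \left(222 + \sqrt{2 \left(-6\right) \frac{1}{-4} - 114}\right) + 190 = \left(222 + \sqrt{2 \left(-6\right) \left(- \frac{1}{4}\right) - 114}\right) + 190 = \left(222 + \sqrt{3 - 114}\right) + 190 = \left(222 + \sqrt{-111}\right) + 190 = \left(222 + i \sqrt{111}\right) + 190 = 412 + i \sqrt{111}$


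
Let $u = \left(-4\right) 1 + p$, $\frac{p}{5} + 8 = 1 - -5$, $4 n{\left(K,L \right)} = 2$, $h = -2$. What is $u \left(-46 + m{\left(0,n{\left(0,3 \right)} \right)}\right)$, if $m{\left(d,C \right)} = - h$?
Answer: $616$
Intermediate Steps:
$n{\left(K,L \right)} = \frac{1}{2}$ ($n{\left(K,L \right)} = \frac{1}{4} \cdot 2 = \frac{1}{2}$)
$m{\left(d,C \right)} = 2$ ($m{\left(d,C \right)} = \left(-1\right) \left(-2\right) = 2$)
$p = -10$ ($p = -40 + 5 \left(1 - -5\right) = -40 + 5 \left(1 + 5\right) = -40 + 5 \cdot 6 = -40 + 30 = -10$)
$u = -14$ ($u = \left(-4\right) 1 - 10 = -4 - 10 = -14$)
$u \left(-46 + m{\left(0,n{\left(0,3 \right)} \right)}\right) = - 14 \left(-46 + 2\right) = \left(-14\right) \left(-44\right) = 616$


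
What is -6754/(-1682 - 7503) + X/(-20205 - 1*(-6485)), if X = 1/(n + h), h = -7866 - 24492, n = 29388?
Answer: 5003903687/6804982800 ≈ 0.73533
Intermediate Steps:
h = -32358
X = -1/2970 (X = 1/(29388 - 32358) = 1/(-2970) = -1/2970 ≈ -0.00033670)
-6754/(-1682 - 7503) + X/(-20205 - 1*(-6485)) = -6754/(-1682 - 7503) - 1/(2970*(-20205 - 1*(-6485))) = -6754/(-9185) - 1/(2970*(-20205 + 6485)) = -6754*(-1/9185) - 1/2970/(-13720) = 614/835 - 1/2970*(-1/13720) = 614/835 + 1/40748400 = 5003903687/6804982800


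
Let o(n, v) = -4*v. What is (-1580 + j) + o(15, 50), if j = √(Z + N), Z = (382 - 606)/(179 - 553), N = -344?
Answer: -1780 + 2*I*√3002098/187 ≈ -1780.0 + 18.531*I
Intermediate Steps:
Z = 112/187 (Z = -224/(-374) = -224*(-1/374) = 112/187 ≈ 0.59893)
j = 2*I*√3002098/187 (j = √(112/187 - 344) = √(-64216/187) = 2*I*√3002098/187 ≈ 18.531*I)
(-1580 + j) + o(15, 50) = (-1580 + 2*I*√3002098/187) - 4*50 = (-1580 + 2*I*√3002098/187) - 200 = -1780 + 2*I*√3002098/187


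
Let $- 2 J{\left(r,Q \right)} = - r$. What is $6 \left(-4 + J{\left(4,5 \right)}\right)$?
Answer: $-12$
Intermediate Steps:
$J{\left(r,Q \right)} = \frac{r}{2}$ ($J{\left(r,Q \right)} = - \frac{\left(-1\right) r}{2} = \frac{r}{2}$)
$6 \left(-4 + J{\left(4,5 \right)}\right) = 6 \left(-4 + \frac{1}{2} \cdot 4\right) = 6 \left(-4 + 2\right) = 6 \left(-2\right) = -12$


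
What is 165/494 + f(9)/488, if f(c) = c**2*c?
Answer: 220323/120536 ≈ 1.8279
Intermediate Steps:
f(c) = c**3
165/494 + f(9)/488 = 165/494 + 9**3/488 = 165*(1/494) + 729*(1/488) = 165/494 + 729/488 = 220323/120536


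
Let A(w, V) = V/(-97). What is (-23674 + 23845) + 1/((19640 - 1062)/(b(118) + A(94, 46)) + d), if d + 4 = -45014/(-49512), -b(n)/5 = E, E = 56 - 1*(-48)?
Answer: 4143986144301/24237491579 ≈ 170.97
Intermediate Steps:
E = 104 (E = 56 + 48 = 104)
b(n) = -520 (b(n) = -5*104 = -520)
d = -76517/24756 (d = -4 - 45014/(-49512) = -4 - 45014*(-1/49512) = -4 + 22507/24756 = -76517/24756 ≈ -3.0908)
A(w, V) = -V/97 (A(w, V) = V*(-1/97) = -V/97)
(-23674 + 23845) + 1/((19640 - 1062)/(b(118) + A(94, 46)) + d) = (-23674 + 23845) + 1/((19640 - 1062)/(-520 - 1/97*46) - 76517/24756) = 171 + 1/(18578/(-520 - 46/97) - 76517/24756) = 171 + 1/(18578/(-50486/97) - 76517/24756) = 171 + 1/(18578*(-97/50486) - 76517/24756) = 171 + 1/(-901033/25243 - 76517/24756) = 171 + 1/(-24237491579/624915708) = 171 - 624915708/24237491579 = 4143986144301/24237491579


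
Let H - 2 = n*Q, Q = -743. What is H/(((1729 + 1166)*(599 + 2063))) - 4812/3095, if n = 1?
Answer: -494478977/318021154 ≈ -1.5549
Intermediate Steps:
H = -741 (H = 2 + 1*(-743) = 2 - 743 = -741)
H/(((1729 + 1166)*(599 + 2063))) - 4812/3095 = -741*1/((599 + 2063)*(1729 + 1166)) - 4812/3095 = -741/(2895*2662) - 4812*1/3095 = -741/7706490 - 4812/3095 = -741*1/7706490 - 4812/3095 = -247/2568830 - 4812/3095 = -494478977/318021154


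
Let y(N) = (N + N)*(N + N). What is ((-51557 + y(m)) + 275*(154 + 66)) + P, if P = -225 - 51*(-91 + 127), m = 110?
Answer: 55282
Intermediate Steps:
y(N) = 4*N² (y(N) = (2*N)*(2*N) = 4*N²)
P = -2061 (P = -225 - 51*36 = -225 - 1836 = -2061)
((-51557 + y(m)) + 275*(154 + 66)) + P = ((-51557 + 4*110²) + 275*(154 + 66)) - 2061 = ((-51557 + 4*12100) + 275*220) - 2061 = ((-51557 + 48400) + 60500) - 2061 = (-3157 + 60500) - 2061 = 57343 - 2061 = 55282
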